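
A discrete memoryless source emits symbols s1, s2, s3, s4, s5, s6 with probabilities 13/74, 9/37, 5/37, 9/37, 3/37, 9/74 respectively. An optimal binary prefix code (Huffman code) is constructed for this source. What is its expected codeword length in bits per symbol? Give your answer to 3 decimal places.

Repeatedly combine the two least-probable nodes; the expected code length is the sum of the merged weights.
merge 3/37 + 9/74 → 15/74
merge 5/37 + 13/74 → 23/74
merge 15/74 + 9/37 → 33/74
merge 9/37 + 23/74 → 41/74
merge 33/74 + 41/74 → 1
L = 15/74 + 23/74 + 33/74 + 41/74 + 1 = 93/37 ≈ 2.514 bits/symbol.

2.514 bits/symbol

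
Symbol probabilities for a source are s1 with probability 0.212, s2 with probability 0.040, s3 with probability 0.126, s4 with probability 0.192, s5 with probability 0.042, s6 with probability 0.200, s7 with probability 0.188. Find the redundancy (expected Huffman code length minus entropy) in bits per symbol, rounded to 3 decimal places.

Entropy H = −Σ p log₂ p ≈ 2.6036 bits.
Huffman merges: 1/25+21/500→41/500; 41/500+63/500→26/125; 47/250+24/125→19/50; 1/5+26/125→51/125; 53/250+19/50→74/125; 51/125+74/125→1. L = 267/100 ≈ 2.6700.
L − H = 2.6700 − 2.6036 = 0.066 bits.

0.066 bits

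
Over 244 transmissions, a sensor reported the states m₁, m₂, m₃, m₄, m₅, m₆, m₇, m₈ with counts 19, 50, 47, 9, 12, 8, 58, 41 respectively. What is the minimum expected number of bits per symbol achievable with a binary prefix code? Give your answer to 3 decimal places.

2.746 bits/symbol

Probabilities are the counts divided by 244.
Repeatedly combine the two least-probable nodes; the expected code length is the sum of the merged weights.
merge 2/61 + 9/244 → 17/244
merge 3/61 + 17/244 → 29/244
merge 19/244 + 29/244 → 12/61
merge 41/244 + 47/244 → 22/61
merge 12/61 + 25/122 → 49/122
merge 29/122 + 22/61 → 73/122
merge 49/122 + 73/122 → 1
L = 17/244 + 29/244 + 12/61 + 22/61 + 49/122 + 73/122 + 1 = 335/122 ≈ 2.746 bits/symbol.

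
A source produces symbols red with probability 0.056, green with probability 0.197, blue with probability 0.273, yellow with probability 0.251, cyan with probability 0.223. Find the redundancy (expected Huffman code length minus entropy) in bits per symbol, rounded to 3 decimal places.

0.064 bits

Entropy H = −Σ p log₂ p ≈ 2.1892 bits.
Huffman merges: 7/125+197/1000→253/1000; 223/1000+251/1000→237/500; 253/1000+273/1000→263/500; 237/500+263/500→1. L = 2253/1000 ≈ 2.2530.
L − H = 2.2530 − 2.1892 = 0.064 bits.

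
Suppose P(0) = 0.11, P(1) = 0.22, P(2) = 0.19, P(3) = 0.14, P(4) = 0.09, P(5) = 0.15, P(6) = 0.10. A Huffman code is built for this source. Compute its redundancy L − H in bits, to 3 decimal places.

Entropy H = −Σ p log₂ p ≈ 2.7386 bits.
Huffman merges: 9/100+1/10→19/100; 11/100+7/50→1/4; 3/20+19/100→17/50; 19/100+11/50→41/100; 1/4+17/50→59/100; 41/100+59/100→1. L = 139/50 ≈ 2.7800.
L − H = 2.7800 − 2.7386 = 0.041 bits.

0.041 bits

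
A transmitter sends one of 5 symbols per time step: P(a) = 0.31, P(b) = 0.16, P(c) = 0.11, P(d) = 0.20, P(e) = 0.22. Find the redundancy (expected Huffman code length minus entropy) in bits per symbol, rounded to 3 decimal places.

Entropy H = −Σ p log₂ p ≈ 2.2421 bits.
Huffman merges: 11/100+4/25→27/100; 1/5+11/50→21/50; 27/100+31/100→29/50; 21/50+29/50→1. L = 227/100 ≈ 2.2700.
L − H = 2.2700 − 2.2421 = 0.028 bits.

0.028 bits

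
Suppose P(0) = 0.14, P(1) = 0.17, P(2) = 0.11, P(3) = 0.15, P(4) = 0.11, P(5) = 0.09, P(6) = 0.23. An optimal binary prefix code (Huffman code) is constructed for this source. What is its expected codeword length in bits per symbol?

Repeatedly combine the two least-probable nodes; the expected code length is the sum of the merged weights.
merge 9/100 + 11/100 → 1/5
merge 11/100 + 7/50 → 1/4
merge 3/20 + 17/100 → 8/25
merge 1/5 + 23/100 → 43/100
merge 1/4 + 8/25 → 57/100
merge 43/100 + 57/100 → 1
L = 1/5 + 1/4 + 8/25 + 43/100 + 57/100 + 1 = 277/100 = 2.77 bits/symbol.

2.77 bits/symbol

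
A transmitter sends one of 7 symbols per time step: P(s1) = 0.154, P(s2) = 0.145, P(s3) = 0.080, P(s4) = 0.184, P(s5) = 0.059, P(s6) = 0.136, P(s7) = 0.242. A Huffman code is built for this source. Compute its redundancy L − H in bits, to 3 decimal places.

0.025 bits

Entropy H = −Σ p log₂ p ≈ 2.6882 bits.
Huffman merges: 59/1000+2/25→139/1000; 17/125+139/1000→11/40; 29/200+77/500→299/1000; 23/125+121/500→213/500; 11/40+299/1000→287/500; 213/500+287/500→1. L = 2713/1000 ≈ 2.7130.
L − H = 2.7130 − 2.6882 = 0.025 bits.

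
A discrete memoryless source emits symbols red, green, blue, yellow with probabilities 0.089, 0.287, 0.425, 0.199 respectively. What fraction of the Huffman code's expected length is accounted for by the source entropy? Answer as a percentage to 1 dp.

Entropy H = −Σ p log₂ p ≈ 1.8156 bits.
Huffman merges: 89/1000+199/1000→36/125; 287/1000+36/125→23/40; 17/40+23/40→1. L = 1863/1000 ≈ 1.8630.
Efficiency = H/L = 1.8156/1.8630 = 97.5%.

97.5%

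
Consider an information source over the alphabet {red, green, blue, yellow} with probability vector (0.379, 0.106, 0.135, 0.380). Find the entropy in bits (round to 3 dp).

H = −Σ pᵢ log₂ pᵢ.
−0.379·log₂(0.379) = 0.5305
−0.106·log₂(0.106) = 0.3432
−0.135·log₂(0.135) = 0.3900
−0.380·log₂(0.380) = 0.5305
Sum ≈ 1.7942 → 1.794 bits.

1.794 bits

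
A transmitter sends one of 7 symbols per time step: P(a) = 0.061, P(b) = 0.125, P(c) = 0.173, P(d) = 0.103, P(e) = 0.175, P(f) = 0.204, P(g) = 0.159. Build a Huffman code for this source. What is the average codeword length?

Repeatedly combine the two least-probable nodes; the expected code length is the sum of the merged weights.
merge 61/1000 + 103/1000 → 41/250
merge 1/8 + 159/1000 → 71/250
merge 41/250 + 173/1000 → 337/1000
merge 7/40 + 51/250 → 379/1000
merge 71/250 + 337/1000 → 621/1000
merge 379/1000 + 621/1000 → 1
L = 41/250 + 71/250 + 337/1000 + 379/1000 + 621/1000 + 1 = 557/200 = 2.785 bits/symbol.

2.785 bits/symbol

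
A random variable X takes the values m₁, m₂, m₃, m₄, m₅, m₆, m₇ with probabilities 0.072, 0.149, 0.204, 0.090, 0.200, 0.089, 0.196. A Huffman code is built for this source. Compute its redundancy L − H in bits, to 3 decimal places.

0.058 bits

Entropy H = −Σ p log₂ p ≈ 2.6989 bits.
Huffman merges: 9/125+89/1000→161/1000; 9/100+149/1000→239/1000; 161/1000+49/250→357/1000; 1/5+51/250→101/250; 239/1000+357/1000→149/250; 101/250+149/250→1. L = 2757/1000 ≈ 2.7570.
L − H = 2.7570 − 2.6989 = 0.058 bits.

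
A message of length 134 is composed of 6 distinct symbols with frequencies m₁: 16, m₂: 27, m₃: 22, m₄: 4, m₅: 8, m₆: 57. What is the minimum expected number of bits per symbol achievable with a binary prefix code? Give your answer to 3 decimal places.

Probabilities are the counts divided by 134.
Repeatedly combine the two least-probable nodes; the expected code length is the sum of the merged weights.
merge 2/67 + 4/67 → 6/67
merge 6/67 + 8/67 → 14/67
merge 11/67 + 27/134 → 49/134
merge 14/67 + 49/134 → 77/134
merge 57/134 + 77/134 → 1
L = 6/67 + 14/67 + 49/134 + 77/134 + 1 = 150/67 ≈ 2.239 bits/symbol.

2.239 bits/symbol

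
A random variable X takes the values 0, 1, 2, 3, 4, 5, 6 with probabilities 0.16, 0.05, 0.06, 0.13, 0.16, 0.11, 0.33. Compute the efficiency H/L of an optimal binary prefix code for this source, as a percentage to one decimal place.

Entropy H = −Σ p log₂ p ≈ 2.5664 bits.
Huffman merges: 1/20+3/50→11/100; 11/100+11/100→11/50; 13/100+4/25→29/100; 4/25+11/50→19/50; 29/100+33/100→31/50; 19/50+31/50→1. L = 131/50 ≈ 2.6200.
Efficiency = H/L = 2.5664/2.6200 = 98.0%.

98.0%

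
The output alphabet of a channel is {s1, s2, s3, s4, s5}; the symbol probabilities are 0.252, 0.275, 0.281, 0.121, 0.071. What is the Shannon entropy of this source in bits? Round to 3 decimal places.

H = −Σ pᵢ log₂ pᵢ.
−0.252·log₂(0.252) = 0.5011
−0.275·log₂(0.275) = 0.5122
−0.281·log₂(0.281) = 0.5146
−0.121·log₂(0.121) = 0.3687
−0.071·log₂(0.071) = 0.2709
Sum ≈ 2.1675 → 2.168 bits.

2.168 bits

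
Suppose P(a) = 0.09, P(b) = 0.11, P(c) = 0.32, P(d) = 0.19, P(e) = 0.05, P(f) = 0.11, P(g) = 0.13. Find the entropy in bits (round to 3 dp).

H = −Σ pᵢ log₂ pᵢ.
−0.09·log₂(0.09) = 0.3127
−0.11·log₂(0.11) = 0.3503
−0.32·log₂(0.32) = 0.5260
−0.19·log₂(0.19) = 0.4552
−0.05·log₂(0.05) = 0.2161
−0.11·log₂(0.11) = 0.3503
−0.13·log₂(0.13) = 0.3826
Sum ≈ 2.5932 → 2.593 bits.

2.593 bits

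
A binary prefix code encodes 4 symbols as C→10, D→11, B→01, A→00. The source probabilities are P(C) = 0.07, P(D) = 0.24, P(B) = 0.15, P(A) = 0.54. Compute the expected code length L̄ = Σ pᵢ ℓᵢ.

L̄ = Σ pᵢ·ℓᵢ = 0.07·2 + 0.24·2 + 0.15·2 + 0.54·2 = 2 bits/symbol.

2 bits/symbol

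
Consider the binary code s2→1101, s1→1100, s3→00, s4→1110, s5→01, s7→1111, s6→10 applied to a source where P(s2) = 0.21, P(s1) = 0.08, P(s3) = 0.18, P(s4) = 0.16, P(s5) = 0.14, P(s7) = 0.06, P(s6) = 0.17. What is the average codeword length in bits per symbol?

L̄ = Σ pᵢ·ℓᵢ = 0.21·4 + 0.08·4 + 0.18·2 + 0.16·4 + 0.14·2 + 0.06·4 + 0.17·2 = 3.02 bits/symbol.

3.02 bits/symbol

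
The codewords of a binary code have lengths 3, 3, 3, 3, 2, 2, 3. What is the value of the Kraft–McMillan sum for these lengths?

1.125

With common denominator 2^3 = 8: Σ 2^(−ℓᵢ) = 1/8 + 1/8 + 1/8 + 1/8 + 2/8 + 2/8 + 1/8 = 9/8 = 1.125.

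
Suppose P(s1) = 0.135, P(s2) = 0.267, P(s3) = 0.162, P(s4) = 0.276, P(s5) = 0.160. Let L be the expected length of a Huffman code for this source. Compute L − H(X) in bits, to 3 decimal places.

0.035 bits

Entropy H = −Σ p log₂ p ≈ 2.2597 bits.
Huffman merges: 27/200+4/25→59/200; 81/500+267/1000→429/1000; 69/250+59/200→571/1000; 429/1000+571/1000→1. L = 459/200 ≈ 2.2950.
L − H = 2.2950 − 2.2597 = 0.035 bits.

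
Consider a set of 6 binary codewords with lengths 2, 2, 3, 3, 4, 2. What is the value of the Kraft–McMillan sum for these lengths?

1.0625

With common denominator 2^4 = 16: Σ 2^(−ℓᵢ) = 4/16 + 4/16 + 2/16 + 2/16 + 1/16 + 4/16 = 17/16 = 1.0625.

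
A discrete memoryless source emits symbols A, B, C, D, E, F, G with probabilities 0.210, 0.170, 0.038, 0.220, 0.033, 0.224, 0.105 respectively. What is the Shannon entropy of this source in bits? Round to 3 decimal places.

H = −Σ pᵢ log₂ pᵢ.
−0.210·log₂(0.210) = 0.4728
−0.170·log₂(0.170) = 0.4346
−0.038·log₂(0.038) = 0.1793
−0.220·log₂(0.220) = 0.4806
−0.033·log₂(0.033) = 0.1624
−0.224·log₂(0.224) = 0.4835
−0.105·log₂(0.105) = 0.3414
Sum ≈ 2.5546 → 2.555 bits.

2.555 bits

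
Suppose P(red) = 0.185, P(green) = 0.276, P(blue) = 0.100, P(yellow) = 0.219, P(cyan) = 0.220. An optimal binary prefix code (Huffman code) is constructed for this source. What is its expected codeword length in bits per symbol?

2.285 bits/symbol

Repeatedly combine the two least-probable nodes; the expected code length is the sum of the merged weights.
merge 1/10 + 37/200 → 57/200
merge 219/1000 + 11/50 → 439/1000
merge 69/250 + 57/200 → 561/1000
merge 439/1000 + 561/1000 → 1
L = 57/200 + 439/1000 + 561/1000 + 1 = 457/200 = 2.285 bits/symbol.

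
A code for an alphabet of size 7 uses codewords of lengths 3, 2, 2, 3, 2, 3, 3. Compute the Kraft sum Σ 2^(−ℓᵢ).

With common denominator 2^3 = 8: Σ 2^(−ℓᵢ) = 1/8 + 2/8 + 2/8 + 1/8 + 2/8 + 1/8 + 1/8 = 10/8 = 1.25.

1.25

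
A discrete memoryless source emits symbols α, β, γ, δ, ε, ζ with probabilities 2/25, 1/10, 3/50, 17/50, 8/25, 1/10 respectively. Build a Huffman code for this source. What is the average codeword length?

2.34 bits/symbol

Repeatedly combine the two least-probable nodes; the expected code length is the sum of the merged weights.
merge 3/50 + 2/25 → 7/50
merge 1/10 + 1/10 → 1/5
merge 7/50 + 1/5 → 17/50
merge 8/25 + 17/50 → 33/50
merge 17/50 + 33/50 → 1
L = 7/50 + 1/5 + 17/50 + 33/50 + 1 = 117/50 = 2.34 bits/symbol.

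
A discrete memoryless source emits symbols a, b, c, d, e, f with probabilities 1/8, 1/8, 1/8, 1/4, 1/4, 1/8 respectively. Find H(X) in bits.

Each probability is a power of 1/2, so log₂(1/p) is an integer.
H = Σ p·log₂(1/p) = 1/8·3 + 1/8·3 + 1/8·3 + 1/4·2 + 1/4·2 + 1/8·3 = 2.5 bits.

2.5 bits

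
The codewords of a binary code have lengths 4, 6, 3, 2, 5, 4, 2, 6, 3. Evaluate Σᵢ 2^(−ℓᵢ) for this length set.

With common denominator 2^6 = 64: Σ 2^(−ℓᵢ) = 4/64 + 1/64 + 8/64 + 16/64 + 2/64 + 4/64 + 16/64 + 1/64 + 8/64 = 60/64 = 0.9375.

0.9375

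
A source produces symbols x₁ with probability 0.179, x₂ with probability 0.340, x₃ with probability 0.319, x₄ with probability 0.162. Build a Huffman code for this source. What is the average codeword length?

2 bits/symbol

Repeatedly combine the two least-probable nodes; the expected code length is the sum of the merged weights.
merge 81/500 + 179/1000 → 341/1000
merge 319/1000 + 17/50 → 659/1000
merge 341/1000 + 659/1000 → 1
L = 341/1000 + 659/1000 + 1 = 2 bits/symbol.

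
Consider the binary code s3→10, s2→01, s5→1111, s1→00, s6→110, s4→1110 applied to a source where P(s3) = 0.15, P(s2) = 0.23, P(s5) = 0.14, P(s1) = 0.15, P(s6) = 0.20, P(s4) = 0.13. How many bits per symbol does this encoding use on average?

L̄ = Σ pᵢ·ℓᵢ = 0.15·2 + 0.23·2 + 0.14·4 + 0.15·2 + 0.20·3 + 0.13·4 = 2.74 bits/symbol.

2.74 bits/symbol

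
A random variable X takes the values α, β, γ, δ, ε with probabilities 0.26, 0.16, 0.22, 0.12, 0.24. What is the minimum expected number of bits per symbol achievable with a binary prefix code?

2.28 bits/symbol

Repeatedly combine the two least-probable nodes; the expected code length is the sum of the merged weights.
merge 3/25 + 4/25 → 7/25
merge 11/50 + 6/25 → 23/50
merge 13/50 + 7/25 → 27/50
merge 23/50 + 27/50 → 1
L = 7/25 + 23/50 + 27/50 + 1 = 57/25 = 2.28 bits/symbol.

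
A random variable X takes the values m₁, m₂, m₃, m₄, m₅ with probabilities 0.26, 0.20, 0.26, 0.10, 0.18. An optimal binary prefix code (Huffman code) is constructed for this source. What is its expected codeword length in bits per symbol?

Repeatedly combine the two least-probable nodes; the expected code length is the sum of the merged weights.
merge 1/10 + 9/50 → 7/25
merge 1/5 + 13/50 → 23/50
merge 13/50 + 7/25 → 27/50
merge 23/50 + 27/50 → 1
L = 7/25 + 23/50 + 27/50 + 1 = 57/25 = 2.28 bits/symbol.

2.28 bits/symbol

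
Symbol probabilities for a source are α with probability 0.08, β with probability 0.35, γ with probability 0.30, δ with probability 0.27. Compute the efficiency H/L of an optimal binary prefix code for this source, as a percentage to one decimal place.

Entropy H = −Σ p log₂ p ≈ 1.8527 bits.
Huffman merges: 2/25+27/100→7/20; 3/10+7/20→13/20; 7/20+13/20→1. L = 2 ≈ 2.0000.
Efficiency = H/L = 1.8527/2.0000 = 92.6%.

92.6%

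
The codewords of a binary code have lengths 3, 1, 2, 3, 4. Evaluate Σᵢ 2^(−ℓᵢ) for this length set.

With common denominator 2^4 = 16: Σ 2^(−ℓᵢ) = 2/16 + 8/16 + 4/16 + 2/16 + 1/16 = 17/16 = 1.0625.

1.0625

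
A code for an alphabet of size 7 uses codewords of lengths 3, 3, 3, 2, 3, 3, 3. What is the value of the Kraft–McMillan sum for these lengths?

1

With common denominator 2^3 = 8: Σ 2^(−ℓᵢ) = 1/8 + 1/8 + 1/8 + 2/8 + 1/8 + 1/8 + 1/8 = 8/8 = 1.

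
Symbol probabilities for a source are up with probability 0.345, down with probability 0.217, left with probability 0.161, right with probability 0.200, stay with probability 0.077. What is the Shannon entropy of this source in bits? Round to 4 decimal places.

H = −Σ pᵢ log₂ pᵢ.
−0.345·log₂(0.345) = 0.5297
−0.217·log₂(0.217) = 0.4783
−0.161·log₂(0.161) = 0.4242
−0.200·log₂(0.200) = 0.4644
−0.077·log₂(0.077) = 0.2848
Sum ≈ 2.1814 → 2.1814 bits.

2.1814 bits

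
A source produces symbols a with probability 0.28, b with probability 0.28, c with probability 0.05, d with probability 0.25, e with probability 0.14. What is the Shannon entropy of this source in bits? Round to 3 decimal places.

2.142 bits

H = −Σ pᵢ log₂ pᵢ.
−0.28·log₂(0.28) = 0.5142
−0.28·log₂(0.28) = 0.5142
−0.05·log₂(0.05) = 0.2161
−0.25·log₂(0.25) = 0.5000
−0.14·log₂(0.14) = 0.3971
Sum ≈ 2.1416 → 2.142 bits.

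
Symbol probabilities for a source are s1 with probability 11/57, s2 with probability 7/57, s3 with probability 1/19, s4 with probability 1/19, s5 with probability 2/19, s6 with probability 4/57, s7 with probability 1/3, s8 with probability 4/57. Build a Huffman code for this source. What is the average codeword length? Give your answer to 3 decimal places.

Repeatedly combine the two least-probable nodes; the expected code length is the sum of the merged weights.
merge 1/19 + 1/19 → 2/19
merge 4/57 + 4/57 → 8/57
merge 2/19 + 2/19 → 4/19
merge 7/57 + 8/57 → 5/19
merge 11/57 + 4/19 → 23/57
merge 5/19 + 1/3 → 34/57
merge 23/57 + 34/57 → 1
L = 2/19 + 8/57 + 4/19 + 5/19 + 23/57 + 34/57 + 1 = 155/57 ≈ 2.719 bits/symbol.

2.719 bits/symbol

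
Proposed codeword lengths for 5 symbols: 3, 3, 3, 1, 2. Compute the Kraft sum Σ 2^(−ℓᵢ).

1.125

With common denominator 2^3 = 8: Σ 2^(−ℓᵢ) = 1/8 + 1/8 + 1/8 + 4/8 + 2/8 = 9/8 = 1.125.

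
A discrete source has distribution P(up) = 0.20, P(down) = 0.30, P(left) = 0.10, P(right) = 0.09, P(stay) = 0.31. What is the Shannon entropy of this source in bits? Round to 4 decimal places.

2.1541 bits

H = −Σ pᵢ log₂ pᵢ.
−0.20·log₂(0.20) = 0.4644
−0.30·log₂(0.30) = 0.5211
−0.10·log₂(0.10) = 0.3322
−0.09·log₂(0.09) = 0.3127
−0.31·log₂(0.31) = 0.5238
Sum ≈ 2.1541 → 2.1541 bits.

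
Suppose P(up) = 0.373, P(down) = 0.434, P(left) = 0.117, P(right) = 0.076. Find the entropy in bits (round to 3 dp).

1.698 bits

H = −Σ pᵢ log₂ pᵢ.
−0.373·log₂(0.373) = 0.5307
−0.434·log₂(0.434) = 0.5226
−0.117·log₂(0.117) = 0.3622
−0.076·log₂(0.076) = 0.2826
Sum ≈ 1.6980 → 1.698 bits.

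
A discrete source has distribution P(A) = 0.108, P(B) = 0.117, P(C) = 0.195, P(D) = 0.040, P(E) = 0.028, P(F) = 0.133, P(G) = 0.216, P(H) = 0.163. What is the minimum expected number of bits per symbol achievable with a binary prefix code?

Repeatedly combine the two least-probable nodes; the expected code length is the sum of the merged weights.
merge 7/250 + 1/25 → 17/250
merge 17/250 + 27/250 → 22/125
merge 117/1000 + 133/1000 → 1/4
merge 163/1000 + 22/125 → 339/1000
merge 39/200 + 27/125 → 411/1000
merge 1/4 + 339/1000 → 589/1000
merge 411/1000 + 589/1000 → 1
L = 17/250 + 22/125 + 1/4 + 339/1000 + 411/1000 + 589/1000 + 1 = 2833/1000 = 2.833 bits/symbol.

2.833 bits/symbol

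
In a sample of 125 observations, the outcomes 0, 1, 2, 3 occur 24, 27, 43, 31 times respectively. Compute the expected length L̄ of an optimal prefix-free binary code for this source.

Probabilities are the counts divided by 125.
Repeatedly combine the two least-probable nodes; the expected code length is the sum of the merged weights.
merge 24/125 + 27/125 → 51/125
merge 31/125 + 43/125 → 74/125
merge 51/125 + 74/125 → 1
L = 51/125 + 74/125 + 1 = 2 bits/symbol.

2 bits/symbol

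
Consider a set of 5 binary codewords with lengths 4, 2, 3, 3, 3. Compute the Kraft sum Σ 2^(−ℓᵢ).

0.6875

With common denominator 2^4 = 16: Σ 2^(−ℓᵢ) = 1/16 + 4/16 + 2/16 + 2/16 + 2/16 = 11/16 = 0.6875.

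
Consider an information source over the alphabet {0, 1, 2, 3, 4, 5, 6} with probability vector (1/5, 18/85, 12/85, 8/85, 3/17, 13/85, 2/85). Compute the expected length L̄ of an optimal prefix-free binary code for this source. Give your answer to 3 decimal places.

2.706 bits/symbol

Repeatedly combine the two least-probable nodes; the expected code length is the sum of the merged weights.
merge 2/85 + 8/85 → 2/17
merge 2/17 + 12/85 → 22/85
merge 13/85 + 3/17 → 28/85
merge 1/5 + 18/85 → 7/17
merge 22/85 + 28/85 → 10/17
merge 7/17 + 10/17 → 1
L = 2/17 + 22/85 + 28/85 + 7/17 + 10/17 + 1 = 46/17 ≈ 2.706 bits/symbol.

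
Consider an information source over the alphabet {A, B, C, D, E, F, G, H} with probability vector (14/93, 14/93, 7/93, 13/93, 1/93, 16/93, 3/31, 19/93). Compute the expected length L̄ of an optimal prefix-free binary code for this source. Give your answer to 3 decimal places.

2.882 bits/symbol

Repeatedly combine the two least-probable nodes; the expected code length is the sum of the merged weights.
merge 1/93 + 7/93 → 8/93
merge 8/93 + 3/31 → 17/93
merge 13/93 + 14/93 → 9/31
merge 14/93 + 16/93 → 10/31
merge 17/93 + 19/93 → 12/31
merge 9/31 + 10/31 → 19/31
merge 12/31 + 19/31 → 1
L = 8/93 + 17/93 + 9/31 + 10/31 + 12/31 + 19/31 + 1 = 268/93 ≈ 2.882 bits/symbol.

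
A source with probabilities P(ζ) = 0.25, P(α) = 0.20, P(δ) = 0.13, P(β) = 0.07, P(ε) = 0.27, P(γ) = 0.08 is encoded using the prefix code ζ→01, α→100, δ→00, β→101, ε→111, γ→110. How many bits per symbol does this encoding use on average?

L̄ = Σ pᵢ·ℓᵢ = 0.25·2 + 0.20·3 + 0.13·2 + 0.07·3 + 0.27·3 + 0.08·3 = 2.62 bits/symbol.

2.62 bits/symbol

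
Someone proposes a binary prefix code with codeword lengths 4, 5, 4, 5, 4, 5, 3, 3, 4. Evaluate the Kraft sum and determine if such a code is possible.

With common denominator 2^5 = 32: Σ 2^(−ℓᵢ) = 2/32 + 1/32 + 2/32 + 1/32 + 2/32 + 1/32 + 4/32 + 4/32 + 2/32 = 19/32 = 0.59375.
Kraft's inequality requires Σ ≤ 1; here Σ = 0.59375 ≤ 1, so such a prefix code exists.

0.59375; yes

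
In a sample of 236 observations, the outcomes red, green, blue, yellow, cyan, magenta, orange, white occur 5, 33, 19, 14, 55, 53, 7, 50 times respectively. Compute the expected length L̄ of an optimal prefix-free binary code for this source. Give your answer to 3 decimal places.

Probabilities are the counts divided by 236.
Repeatedly combine the two least-probable nodes; the expected code length is the sum of the merged weights.
merge 5/236 + 7/236 → 3/59
merge 3/59 + 7/118 → 13/118
merge 19/236 + 13/118 → 45/236
merge 33/236 + 45/236 → 39/118
merge 25/118 + 53/236 → 103/236
merge 55/236 + 39/118 → 133/236
merge 103/236 + 133/236 → 1
L = 3/59 + 13/118 + 45/236 + 39/118 + 103/236 + 133/236 + 1 = 633/236 ≈ 2.682 bits/symbol.

2.682 bits/symbol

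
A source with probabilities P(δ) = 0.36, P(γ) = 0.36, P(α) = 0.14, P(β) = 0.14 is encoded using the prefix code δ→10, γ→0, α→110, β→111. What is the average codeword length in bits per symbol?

L̄ = Σ pᵢ·ℓᵢ = 0.36·2 + 0.36·1 + 0.14·3 + 0.14·3 = 1.92 bits/symbol.

1.92 bits/symbol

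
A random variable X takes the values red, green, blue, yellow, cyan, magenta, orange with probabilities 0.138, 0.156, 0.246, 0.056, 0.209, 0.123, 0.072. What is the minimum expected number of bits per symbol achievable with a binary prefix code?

2.673 bits/symbol

Repeatedly combine the two least-probable nodes; the expected code length is the sum of the merged weights.
merge 7/125 + 9/125 → 16/125
merge 123/1000 + 16/125 → 251/1000
merge 69/500 + 39/250 → 147/500
merge 209/1000 + 123/500 → 91/200
merge 251/1000 + 147/500 → 109/200
merge 91/200 + 109/200 → 1
L = 16/125 + 251/1000 + 147/500 + 91/200 + 109/200 + 1 = 2673/1000 = 2.673 bits/symbol.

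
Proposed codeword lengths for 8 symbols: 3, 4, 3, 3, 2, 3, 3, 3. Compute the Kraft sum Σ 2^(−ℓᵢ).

1.0625

With common denominator 2^4 = 16: Σ 2^(−ℓᵢ) = 2/16 + 1/16 + 2/16 + 2/16 + 4/16 + 2/16 + 2/16 + 2/16 = 17/16 = 1.0625.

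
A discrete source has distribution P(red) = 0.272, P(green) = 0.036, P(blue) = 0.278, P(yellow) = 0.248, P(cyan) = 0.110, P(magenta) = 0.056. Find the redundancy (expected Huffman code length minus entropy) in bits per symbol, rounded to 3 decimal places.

0.015 bits

Entropy H = −Σ p log₂ p ≈ 2.2790 bits.
Huffman merges: 9/250+7/125→23/250; 23/250+11/100→101/500; 101/500+31/125→9/20; 34/125+139/500→11/20; 9/20+11/20→1. L = 1147/500 ≈ 2.2940.
L − H = 2.2940 − 2.2790 = 0.015 bits.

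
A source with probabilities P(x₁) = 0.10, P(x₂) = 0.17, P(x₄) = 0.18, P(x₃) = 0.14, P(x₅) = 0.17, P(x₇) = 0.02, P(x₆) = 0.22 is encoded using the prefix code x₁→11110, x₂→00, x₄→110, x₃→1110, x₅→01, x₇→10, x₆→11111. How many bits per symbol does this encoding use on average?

L̄ = Σ pᵢ·ℓᵢ = 0.10·5 + 0.17·2 + 0.18·3 + 0.14·4 + 0.17·2 + 0.02·2 + 0.22·5 = 3.42 bits/symbol.

3.42 bits/symbol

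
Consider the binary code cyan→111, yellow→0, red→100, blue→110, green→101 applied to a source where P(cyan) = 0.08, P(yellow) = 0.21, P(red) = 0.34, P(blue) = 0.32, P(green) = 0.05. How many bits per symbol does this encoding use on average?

L̄ = Σ pᵢ·ℓᵢ = 0.08·3 + 0.21·1 + 0.34·3 + 0.32·3 + 0.05·3 = 2.58 bits/symbol.

2.58 bits/symbol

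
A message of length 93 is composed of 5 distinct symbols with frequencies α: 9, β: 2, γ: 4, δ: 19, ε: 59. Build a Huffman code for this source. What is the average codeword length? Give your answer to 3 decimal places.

1.591 bits/symbol

Probabilities are the counts divided by 93.
Repeatedly combine the two least-probable nodes; the expected code length is the sum of the merged weights.
merge 2/93 + 4/93 → 2/31
merge 2/31 + 3/31 → 5/31
merge 5/31 + 19/93 → 34/93
merge 34/93 + 59/93 → 1
L = 2/31 + 5/31 + 34/93 + 1 = 148/93 ≈ 1.591 bits/symbol.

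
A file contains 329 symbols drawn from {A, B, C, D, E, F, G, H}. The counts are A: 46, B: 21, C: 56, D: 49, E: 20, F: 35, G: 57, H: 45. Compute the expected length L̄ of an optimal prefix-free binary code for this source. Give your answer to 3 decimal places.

Probabilities are the counts divided by 329.
Repeatedly combine the two least-probable nodes; the expected code length is the sum of the merged weights.
merge 20/329 + 3/47 → 41/329
merge 5/47 + 41/329 → 76/329
merge 45/329 + 46/329 → 13/47
merge 7/47 + 8/47 → 15/47
merge 57/329 + 76/329 → 19/47
merge 13/47 + 15/47 → 28/47
merge 19/47 + 28/47 → 1
L = 41/329 + 76/329 + 13/47 + 15/47 + 19/47 + 28/47 + 1 = 971/329 ≈ 2.951 bits/symbol.

2.951 bits/symbol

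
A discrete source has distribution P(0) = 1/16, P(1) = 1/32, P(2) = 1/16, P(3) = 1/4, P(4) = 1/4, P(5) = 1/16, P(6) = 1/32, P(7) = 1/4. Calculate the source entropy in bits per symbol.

2.5625 bits

Each probability is a power of 1/2, so log₂(1/p) is an integer.
H = Σ p·log₂(1/p) = 1/16·4 + 1/32·5 + 1/16·4 + 1/4·2 + 1/4·2 + 1/16·4 + 1/32·5 + 1/4·2 = 2.5625 bits.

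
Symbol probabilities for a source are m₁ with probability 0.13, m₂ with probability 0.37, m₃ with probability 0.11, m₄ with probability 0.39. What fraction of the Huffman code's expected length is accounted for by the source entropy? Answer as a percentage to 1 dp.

Entropy H = −Σ p log₂ p ≈ 1.7935 bits.
Huffman merges: 11/100+13/100→6/25; 6/25+37/100→61/100; 39/100+61/100→1. L = 37/20 ≈ 1.8500.
Efficiency = H/L = 1.7935/1.8500 = 96.9%.

96.9%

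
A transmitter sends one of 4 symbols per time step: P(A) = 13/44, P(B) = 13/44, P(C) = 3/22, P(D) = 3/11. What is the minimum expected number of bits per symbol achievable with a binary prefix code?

Repeatedly combine the two least-probable nodes; the expected code length is the sum of the merged weights.
merge 3/22 + 3/11 → 9/22
merge 13/44 + 13/44 → 13/22
merge 9/22 + 13/22 → 1
L = 9/22 + 13/22 + 1 = 2 bits/symbol.

2 bits/symbol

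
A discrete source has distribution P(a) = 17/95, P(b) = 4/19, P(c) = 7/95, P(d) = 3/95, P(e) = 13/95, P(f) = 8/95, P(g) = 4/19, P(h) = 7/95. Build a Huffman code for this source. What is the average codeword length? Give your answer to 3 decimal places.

Repeatedly combine the two least-probable nodes; the expected code length is the sum of the merged weights.
merge 3/95 + 7/95 → 2/19
merge 7/95 + 8/95 → 3/19
merge 2/19 + 13/95 → 23/95
merge 3/19 + 17/95 → 32/95
merge 4/19 + 4/19 → 8/19
merge 23/95 + 32/95 → 11/19
merge 8/19 + 11/19 → 1
L = 2/19 + 3/19 + 23/95 + 32/95 + 8/19 + 11/19 + 1 = 54/19 ≈ 2.842 bits/symbol.

2.842 bits/symbol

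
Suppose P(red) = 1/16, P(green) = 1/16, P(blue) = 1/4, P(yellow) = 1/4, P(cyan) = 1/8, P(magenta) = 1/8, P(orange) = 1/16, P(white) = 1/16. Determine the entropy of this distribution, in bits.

2.75 bits

Each probability is a power of 1/2, so log₂(1/p) is an integer.
H = Σ p·log₂(1/p) = 1/16·4 + 1/16·4 + 1/4·2 + 1/4·2 + 1/8·3 + 1/8·3 + 1/16·4 + 1/16·4 = 2.75 bits.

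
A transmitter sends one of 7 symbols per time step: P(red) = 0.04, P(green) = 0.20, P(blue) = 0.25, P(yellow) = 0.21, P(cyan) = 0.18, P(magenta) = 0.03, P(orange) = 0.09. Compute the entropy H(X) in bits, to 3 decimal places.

2.533 bits

H = −Σ pᵢ log₂ pᵢ.
−0.04·log₂(0.04) = 0.1858
−0.20·log₂(0.20) = 0.4644
−0.25·log₂(0.25) = 0.5000
−0.21·log₂(0.21) = 0.4728
−0.18·log₂(0.18) = 0.4453
−0.03·log₂(0.03) = 0.1518
−0.09·log₂(0.09) = 0.3127
Sum ≈ 2.5327 → 2.533 bits.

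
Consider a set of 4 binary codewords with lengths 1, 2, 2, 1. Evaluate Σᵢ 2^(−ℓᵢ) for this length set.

With common denominator 2^2 = 4: Σ 2^(−ℓᵢ) = 2/4 + 1/4 + 1/4 + 2/4 = 6/4 = 1.5.

1.5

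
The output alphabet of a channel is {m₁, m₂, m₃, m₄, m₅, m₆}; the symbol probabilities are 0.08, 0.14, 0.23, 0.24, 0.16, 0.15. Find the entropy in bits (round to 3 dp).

H = −Σ pᵢ log₂ pᵢ.
−0.08·log₂(0.08) = 0.2915
−0.14·log₂(0.14) = 0.3971
−0.23·log₂(0.23) = 0.4877
−0.24·log₂(0.24) = 0.4941
−0.16·log₂(0.16) = 0.4230
−0.15·log₂(0.15) = 0.4105
Sum ≈ 2.5040 → 2.504 bits.

2.504 bits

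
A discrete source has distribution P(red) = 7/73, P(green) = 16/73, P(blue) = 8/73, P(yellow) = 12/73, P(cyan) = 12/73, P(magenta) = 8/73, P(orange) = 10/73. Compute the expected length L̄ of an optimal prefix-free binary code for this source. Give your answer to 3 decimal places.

Repeatedly combine the two least-probable nodes; the expected code length is the sum of the merged weights.
merge 7/73 + 8/73 → 15/73
merge 8/73 + 10/73 → 18/73
merge 12/73 + 12/73 → 24/73
merge 15/73 + 16/73 → 31/73
merge 18/73 + 24/73 → 42/73
merge 31/73 + 42/73 → 1
L = 15/73 + 18/73 + 24/73 + 31/73 + 42/73 + 1 = 203/73 ≈ 2.781 bits/symbol.

2.781 bits/symbol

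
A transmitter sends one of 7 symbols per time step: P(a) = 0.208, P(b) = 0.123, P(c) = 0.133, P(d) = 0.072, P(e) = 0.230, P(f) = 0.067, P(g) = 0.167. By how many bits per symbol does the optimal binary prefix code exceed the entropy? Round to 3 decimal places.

0.017 bits

Entropy H = −Σ p log₂ p ≈ 2.6836 bits.
Huffman merges: 67/1000+9/125→139/1000; 123/1000+133/1000→32/125; 139/1000+167/1000→153/500; 26/125+23/100→219/500; 32/125+153/500→281/500; 219/500+281/500→1. L = 2701/1000 ≈ 2.7010.
L − H = 2.7010 − 2.6836 = 0.017 bits.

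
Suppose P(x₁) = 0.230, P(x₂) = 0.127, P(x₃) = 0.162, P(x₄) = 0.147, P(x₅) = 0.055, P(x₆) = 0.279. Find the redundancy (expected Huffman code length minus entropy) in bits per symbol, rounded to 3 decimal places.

Entropy H = −Σ p log₂ p ≈ 2.4417 bits.
Huffman merges: 11/200+127/1000→91/500; 147/1000+81/500→309/1000; 91/500+23/100→103/250; 279/1000+309/1000→147/250; 103/250+147/250→1. L = 2491/1000 ≈ 2.4910.
L − H = 2.4910 − 2.4417 = 0.049 bits.

0.049 bits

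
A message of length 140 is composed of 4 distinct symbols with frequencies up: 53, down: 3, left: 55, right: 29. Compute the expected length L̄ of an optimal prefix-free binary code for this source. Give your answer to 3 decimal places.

Probabilities are the counts divided by 140.
Repeatedly combine the two least-probable nodes; the expected code length is the sum of the merged weights.
merge 3/140 + 29/140 → 8/35
merge 8/35 + 53/140 → 17/28
merge 11/28 + 17/28 → 1
L = 8/35 + 17/28 + 1 = 257/140 ≈ 1.836 bits/symbol.

1.836 bits/symbol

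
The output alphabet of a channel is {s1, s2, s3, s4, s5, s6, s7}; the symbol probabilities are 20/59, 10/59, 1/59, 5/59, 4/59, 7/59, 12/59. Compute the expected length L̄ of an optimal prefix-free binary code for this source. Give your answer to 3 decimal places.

Repeatedly combine the two least-probable nodes; the expected code length is the sum of the merged weights.
merge 1/59 + 4/59 → 5/59
merge 5/59 + 5/59 → 10/59
merge 7/59 + 10/59 → 17/59
merge 10/59 + 12/59 → 22/59
merge 17/59 + 20/59 → 37/59
merge 22/59 + 37/59 → 1
L = 5/59 + 10/59 + 17/59 + 22/59 + 37/59 + 1 = 150/59 ≈ 2.542 bits/symbol.

2.542 bits/symbol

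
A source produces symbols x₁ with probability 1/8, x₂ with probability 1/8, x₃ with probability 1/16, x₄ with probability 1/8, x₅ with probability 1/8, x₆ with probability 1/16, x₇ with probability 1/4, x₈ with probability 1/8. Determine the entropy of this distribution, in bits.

Each probability is a power of 1/2, so log₂(1/p) is an integer.
H = Σ p·log₂(1/p) = 1/8·3 + 1/8·3 + 1/16·4 + 1/8·3 + 1/8·3 + 1/16·4 + 1/4·2 + 1/8·3 = 2.875 bits.

2.875 bits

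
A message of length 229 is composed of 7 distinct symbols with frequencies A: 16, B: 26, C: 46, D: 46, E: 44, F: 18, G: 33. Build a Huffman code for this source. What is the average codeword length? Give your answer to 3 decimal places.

Probabilities are the counts divided by 229.
Repeatedly combine the two least-probable nodes; the expected code length is the sum of the merged weights.
merge 16/229 + 18/229 → 34/229
merge 26/229 + 33/229 → 59/229
merge 34/229 + 44/229 → 78/229
merge 46/229 + 46/229 → 92/229
merge 59/229 + 78/229 → 137/229
merge 92/229 + 137/229 → 1
L = 34/229 + 59/229 + 78/229 + 92/229 + 137/229 + 1 = 629/229 ≈ 2.747 bits/symbol.

2.747 bits/symbol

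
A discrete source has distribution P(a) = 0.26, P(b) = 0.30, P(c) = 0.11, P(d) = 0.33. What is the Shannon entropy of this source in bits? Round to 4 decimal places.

1.9045 bits

H = −Σ pᵢ log₂ pᵢ.
−0.26·log₂(0.26) = 0.5053
−0.30·log₂(0.30) = 0.5211
−0.11·log₂(0.11) = 0.3503
−0.33·log₂(0.33) = 0.5278
Sum ≈ 1.9045 → 1.9045 bits.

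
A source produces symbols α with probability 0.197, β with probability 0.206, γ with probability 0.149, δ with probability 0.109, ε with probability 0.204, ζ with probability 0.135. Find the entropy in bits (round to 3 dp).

H = −Σ pᵢ log₂ pᵢ.
−0.197·log₂(0.197) = 0.4617
−0.206·log₂(0.206) = 0.4695
−0.149·log₂(0.149) = 0.4092
−0.109·log₂(0.109) = 0.3485
−0.204·log₂(0.204) = 0.4678
−0.135·log₂(0.135) = 0.3900
Sum ≈ 2.5469 → 2.547 bits.

2.547 bits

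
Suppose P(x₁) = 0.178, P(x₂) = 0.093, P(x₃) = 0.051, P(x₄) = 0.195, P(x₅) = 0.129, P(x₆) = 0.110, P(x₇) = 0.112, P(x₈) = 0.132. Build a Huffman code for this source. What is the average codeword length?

Repeatedly combine the two least-probable nodes; the expected code length is the sum of the merged weights.
merge 51/1000 + 93/1000 → 18/125
merge 11/100 + 14/125 → 111/500
merge 129/1000 + 33/250 → 261/1000
merge 18/125 + 89/500 → 161/500
merge 39/200 + 111/500 → 417/1000
merge 261/1000 + 161/500 → 583/1000
merge 417/1000 + 583/1000 → 1
L = 18/125 + 111/500 + 261/1000 + 161/500 + 417/1000 + 583/1000 + 1 = 2949/1000 = 2.949 bits/symbol.

2.949 bits/symbol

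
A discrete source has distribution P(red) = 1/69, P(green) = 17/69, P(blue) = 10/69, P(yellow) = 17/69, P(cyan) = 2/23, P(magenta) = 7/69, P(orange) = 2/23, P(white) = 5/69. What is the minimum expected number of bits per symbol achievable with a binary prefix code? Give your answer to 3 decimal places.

2.768 bits/symbol

Repeatedly combine the two least-probable nodes; the expected code length is the sum of the merged weights.
merge 1/69 + 5/69 → 2/23
merge 2/23 + 2/23 → 4/23
merge 2/23 + 7/69 → 13/69
merge 10/69 + 4/23 → 22/69
merge 13/69 + 17/69 → 10/23
merge 17/69 + 22/69 → 13/23
merge 10/23 + 13/23 → 1
L = 2/23 + 4/23 + 13/69 + 22/69 + 10/23 + 13/23 + 1 = 191/69 ≈ 2.768 bits/symbol.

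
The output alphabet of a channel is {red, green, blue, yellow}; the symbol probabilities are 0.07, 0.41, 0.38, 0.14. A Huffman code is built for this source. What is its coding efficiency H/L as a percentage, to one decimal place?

95.8%

Entropy H = −Σ p log₂ p ≈ 1.7235 bits.
Huffman merges: 7/100+7/50→21/100; 21/100+19/50→59/100; 41/100+59/100→1. L = 9/5 ≈ 1.8000.
Efficiency = H/L = 1.7235/1.8000 = 95.8%.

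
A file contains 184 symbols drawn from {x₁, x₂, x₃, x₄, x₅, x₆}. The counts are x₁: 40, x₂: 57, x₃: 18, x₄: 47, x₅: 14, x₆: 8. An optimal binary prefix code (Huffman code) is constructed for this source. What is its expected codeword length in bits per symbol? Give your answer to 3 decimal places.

Probabilities are the counts divided by 184.
Repeatedly combine the two least-probable nodes; the expected code length is the sum of the merged weights.
merge 1/23 + 7/92 → 11/92
merge 9/92 + 11/92 → 5/23
merge 5/23 + 5/23 → 10/23
merge 47/184 + 57/184 → 13/23
merge 10/23 + 13/23 → 1
L = 11/92 + 5/23 + 10/23 + 13/23 + 1 = 215/92 ≈ 2.337 bits/symbol.

2.337 bits/symbol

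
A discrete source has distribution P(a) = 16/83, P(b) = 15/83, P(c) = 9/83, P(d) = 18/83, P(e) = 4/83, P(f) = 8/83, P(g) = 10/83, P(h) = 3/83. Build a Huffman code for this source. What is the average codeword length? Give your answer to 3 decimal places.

2.855 bits/symbol

Repeatedly combine the two least-probable nodes; the expected code length is the sum of the merged weights.
merge 3/83 + 4/83 → 7/83
merge 7/83 + 8/83 → 15/83
merge 9/83 + 10/83 → 19/83
merge 15/83 + 15/83 → 30/83
merge 16/83 + 18/83 → 34/83
merge 19/83 + 30/83 → 49/83
merge 34/83 + 49/83 → 1
L = 7/83 + 15/83 + 19/83 + 30/83 + 34/83 + 49/83 + 1 = 237/83 ≈ 2.855 bits/symbol.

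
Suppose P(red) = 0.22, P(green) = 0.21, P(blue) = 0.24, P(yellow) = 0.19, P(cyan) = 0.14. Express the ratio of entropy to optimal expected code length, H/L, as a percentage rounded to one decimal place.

98.7%

Entropy H = −Σ p log₂ p ≈ 2.2999 bits.
Huffman merges: 7/50+19/100→33/100; 21/100+11/50→43/100; 6/25+33/100→57/100; 43/100+57/100→1. L = 233/100 ≈ 2.3300.
Efficiency = H/L = 2.2999/2.3300 = 98.7%.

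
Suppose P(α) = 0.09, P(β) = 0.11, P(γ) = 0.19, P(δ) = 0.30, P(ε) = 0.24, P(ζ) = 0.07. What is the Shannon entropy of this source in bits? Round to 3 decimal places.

H = −Σ pᵢ log₂ pᵢ.
−0.09·log₂(0.09) = 0.3127
−0.11·log₂(0.11) = 0.3503
−0.19·log₂(0.19) = 0.4552
−0.30·log₂(0.30) = 0.5211
−0.24·log₂(0.24) = 0.4941
−0.07·log₂(0.07) = 0.2686
Sum ≈ 2.4019 → 2.402 bits.

2.402 bits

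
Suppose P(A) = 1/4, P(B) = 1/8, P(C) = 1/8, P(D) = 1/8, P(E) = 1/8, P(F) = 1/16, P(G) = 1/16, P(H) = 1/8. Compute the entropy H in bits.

2.875 bits

Each probability is a power of 1/2, so log₂(1/p) is an integer.
H = Σ p·log₂(1/p) = 1/4·2 + 1/8·3 + 1/8·3 + 1/8·3 + 1/8·3 + 1/16·4 + 1/16·4 + 1/8·3 = 2.875 bits.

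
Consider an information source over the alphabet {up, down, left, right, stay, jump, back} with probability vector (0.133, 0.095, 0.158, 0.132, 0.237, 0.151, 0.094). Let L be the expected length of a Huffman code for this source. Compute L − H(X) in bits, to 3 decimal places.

Entropy H = −Σ p log₂ p ≈ 2.7407 bits.
Huffman merges: 47/500+19/200→189/1000; 33/250+133/1000→53/200; 151/1000+79/500→309/1000; 189/1000+237/1000→213/500; 53/200+309/1000→287/500; 213/500+287/500→1. L = 2763/1000 ≈ 2.7630.
L − H = 2.7630 − 2.7407 = 0.022 bits.

0.022 bits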